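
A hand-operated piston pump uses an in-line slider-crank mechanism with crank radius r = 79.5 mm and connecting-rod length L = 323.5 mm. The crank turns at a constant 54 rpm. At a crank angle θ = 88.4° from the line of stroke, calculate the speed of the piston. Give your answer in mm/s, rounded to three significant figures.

ω = 2π·54/60 = 5.655 rad/s
For an in-line slider-crank, x = r cosθ + √(L² − r² sin²θ), so v = −rω sinθ·[1 + r cosθ/√(L² − r² sin²θ)].
With r = 0.0795 m, L = 0.3235 m, θ = 88.4°: √(L² − r² sin²θ) = 0.31359 m.
v = −0.0795·5.655·0.99961·[1 + 0.0795·0.02792/0.31359] = -0.45257 m/s.
|v| = 0.45257 m/s = 452.57 mm/s.

453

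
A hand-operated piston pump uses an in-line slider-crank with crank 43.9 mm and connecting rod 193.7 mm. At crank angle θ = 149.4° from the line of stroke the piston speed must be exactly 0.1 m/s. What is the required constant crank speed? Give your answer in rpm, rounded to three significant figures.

For an in-line slider-crank, |v_piston| = rω|sinθ|·[1 + r cosθ/√(L² − r² sin²θ)].
With r = 0.0439 m, L = 0.1937 m, θ = 149.4°: the bracketed kinematic factor |dx/dθ| = 0.017958 m.
ω = v/|dx/dθ| = 0.1/0.017958 = 5.5685 rad/s.
N = 60ω/(2π) = 53.175 rpm.

53.2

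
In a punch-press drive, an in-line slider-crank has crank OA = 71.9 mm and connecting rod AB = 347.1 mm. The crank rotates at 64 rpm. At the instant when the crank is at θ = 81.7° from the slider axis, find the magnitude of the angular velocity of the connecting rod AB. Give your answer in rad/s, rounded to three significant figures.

ω = 6.702 rad/s (converted from 64 rpm).
The rod makes angle φ with the slider axis where L sinφ = r sinθ; differentiating, L cosφ·φ̇ = r ω cosθ.
L cosφ = √(L² − r² sin²θ) = 0.33973 m.
|ω_rod| = r ω |cosθ| / √(L² − r² sin²θ) = 0.0719·6.702·0.14436/0.33973 = 0.20476 rad/s.

0.205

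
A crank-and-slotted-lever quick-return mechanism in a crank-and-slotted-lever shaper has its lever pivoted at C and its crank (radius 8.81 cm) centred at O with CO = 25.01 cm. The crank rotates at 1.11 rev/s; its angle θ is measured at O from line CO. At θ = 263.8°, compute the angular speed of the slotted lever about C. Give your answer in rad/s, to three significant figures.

0.573

ω = 6.974 rad/s (from 1.11 rev/s).
Crank pin A relative to C: A = (d + r cosθ, r sinθ); lever angle φ = atan2(r sinθ, d + r cosθ).
Differentiating tanφ: φ̇ = rω(d cosθ + r)/(d² + r² + 2dr cosθ).
d² + r² + 2dr cosθ = |CA|² = 0.0655523 m²;  d cosθ + r = +0.061089 m.
|ω_lever| = |0.0881·6.974·+0.061089| / 0.0655523 = 0.57261 rad/s.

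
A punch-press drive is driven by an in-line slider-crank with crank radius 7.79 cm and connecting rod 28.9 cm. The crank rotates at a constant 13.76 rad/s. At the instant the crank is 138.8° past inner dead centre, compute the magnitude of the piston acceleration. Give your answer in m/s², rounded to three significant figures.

10.5

ω = 13.76 rad/s
x(θ) = r cosθ + √(L² − r² sin²θ); with ω constant, a = ω²·d²x/dθ².
d²x/dθ² = −r cosθ − r²(cos2θ)/√u − r⁴ sin²2θ/(4u^{3/2}),  u = L² − r² sin²θ = 0.0808881 m².
Substituting r = 0.0779 m, L = 0.289 m, θ = 138.8°: d²x/dθ² = +0.055398 m.
a = ω²·d²x/dθ² = (13.76)²·(+0.055398) = +10.489 m/s²;  |a| = 10.489 m/s².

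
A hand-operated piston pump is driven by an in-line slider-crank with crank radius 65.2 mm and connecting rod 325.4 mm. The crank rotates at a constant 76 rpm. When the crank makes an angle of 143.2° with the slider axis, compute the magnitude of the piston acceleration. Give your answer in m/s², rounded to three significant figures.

3.06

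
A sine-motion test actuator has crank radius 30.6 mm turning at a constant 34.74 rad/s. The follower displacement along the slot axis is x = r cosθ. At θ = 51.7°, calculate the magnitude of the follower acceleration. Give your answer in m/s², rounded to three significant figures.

ω = 34.74 rad/s
x = r cosθ ⇒ ẍ = −rω² cosθ (ω constant).
|a| = rω²|cosθ| = 0.0306·(34.74)²·|cos 51.7°| = 22.889 m/s².

22.9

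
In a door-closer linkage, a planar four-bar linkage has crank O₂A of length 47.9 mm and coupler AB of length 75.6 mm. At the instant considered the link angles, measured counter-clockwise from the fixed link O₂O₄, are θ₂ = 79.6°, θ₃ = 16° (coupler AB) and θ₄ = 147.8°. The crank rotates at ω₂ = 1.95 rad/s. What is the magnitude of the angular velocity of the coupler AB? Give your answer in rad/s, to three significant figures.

ω₂ = 1.95 rad/s
Differentiating the loop-closure r₂e^{iθ₂}+r₃e^{iθ₃}=r₁+r₄e^{iθ₄} gives r₂ω₂e^{iθ₂}+r₃ω₃e^{iθ₃}=r₄ω₄e^{iθ₄}.
Eliminating the other unknown: ω₃ = r₂ω₂ sin(θ₄−θ₂) / [r₃ sin(θ₃−θ₄)].
Numerator sine = +0.92849; denominator sine = -0.74548.
Result = 0.0479·1.95·(+0.92849) / (0.0756·(-0.74548)) = -1.5388 rad/s; magnitude 1.5388 rad/s.

1.54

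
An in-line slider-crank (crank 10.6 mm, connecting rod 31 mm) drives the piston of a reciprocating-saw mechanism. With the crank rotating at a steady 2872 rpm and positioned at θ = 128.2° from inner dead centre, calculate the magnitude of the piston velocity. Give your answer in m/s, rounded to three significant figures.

1.96

ω = 2π·2872/60 = 300.8 rad/s
For an in-line slider-crank, x = r cosθ + √(L² − r² sin²θ), so v = −rω sinθ·[1 + r cosθ/√(L² − r² sin²θ)].
With r = 0.0106 m, L = 0.031 m, θ = 128.2°: √(L² − r² sin²θ) = 0.02986 m.
v = −0.0106·300.8·0.78586·[1 + 0.0106·-0.61841/0.02986] = -1.9553 m/s.
|v| = 1.9553 m/s.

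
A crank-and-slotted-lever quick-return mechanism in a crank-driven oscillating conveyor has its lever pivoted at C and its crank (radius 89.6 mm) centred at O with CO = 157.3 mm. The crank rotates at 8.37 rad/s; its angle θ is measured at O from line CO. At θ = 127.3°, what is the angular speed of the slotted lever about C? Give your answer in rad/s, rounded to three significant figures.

0.274

ω = 8.37 rad/s
Crank pin A relative to C: A = (d + r cosθ, r sinθ); lever angle φ = atan2(r sinθ, d + r cosθ).
Differentiating tanφ: φ̇ = rω(d cosθ + r)/(d² + r² + 2dr cosθ).
d² + r² + 2dr cosθ = |CA|² = 0.0156898 m²;  d cosθ + r = -0.005722 m.
|ω_lever| = |0.0896·8.37·-0.005722| / 0.0156898 = 0.2735 rad/s.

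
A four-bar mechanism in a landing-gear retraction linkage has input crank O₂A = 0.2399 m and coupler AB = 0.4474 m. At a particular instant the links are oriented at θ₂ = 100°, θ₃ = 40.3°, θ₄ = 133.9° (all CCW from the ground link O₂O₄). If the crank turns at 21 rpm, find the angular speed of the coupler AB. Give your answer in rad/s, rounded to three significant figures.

ω₂ = 2.199 rad/s (from 21 rpm).
Differentiating the loop-closure r₂e^{iθ₂}+r₃e^{iθ₃}=r₁+r₄e^{iθ₄} gives r₂ω₂e^{iθ₂}+r₃ω₃e^{iθ₃}=r₄ω₄e^{iθ₄}.
Eliminating the other unknown: ω₃ = r₂ω₂ sin(θ₄−θ₂) / [r₃ sin(θ₃−θ₄)].
Numerator sine = +0.55775; denominator sine = -0.99803.
Result = 0.2399·2.199·(+0.55775) / (0.4474·(-0.99803)) = -0.65899 rad/s; magnitude 0.65899 rad/s.

0.659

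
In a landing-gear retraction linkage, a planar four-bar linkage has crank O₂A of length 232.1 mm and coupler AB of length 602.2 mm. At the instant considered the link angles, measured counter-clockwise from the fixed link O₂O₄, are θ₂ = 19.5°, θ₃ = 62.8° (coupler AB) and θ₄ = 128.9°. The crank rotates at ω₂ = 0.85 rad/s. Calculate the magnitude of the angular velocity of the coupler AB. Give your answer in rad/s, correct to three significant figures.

ω₂ = 0.85 rad/s
Differentiating the loop-closure r₂e^{iθ₂}+r₃e^{iθ₃}=r₁+r₄e^{iθ₄} gives r₂ω₂e^{iθ₂}+r₃ω₃e^{iθ₃}=r₄ω₄e^{iθ₄}.
Eliminating the other unknown: ω₃ = r₂ω₂ sin(θ₄−θ₂) / [r₃ sin(θ₃−θ₄)].
Numerator sine = +0.94322; denominator sine = -0.91425.
Result = 0.2321·0.85·(+0.94322) / (0.6022·(-0.91425)) = -0.33799 rad/s; magnitude 0.33799 rad/s.

0.338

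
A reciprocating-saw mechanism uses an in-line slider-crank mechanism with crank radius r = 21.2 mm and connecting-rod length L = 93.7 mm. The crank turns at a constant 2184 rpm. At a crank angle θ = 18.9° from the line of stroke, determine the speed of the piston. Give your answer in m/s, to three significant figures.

1.91

ω = 2π·2184/60 = 228.7 rad/s
For an in-line slider-crank, x = r cosθ + √(L² − r² sin²θ), so v = −rω sinθ·[1 + r cosθ/√(L² − r² sin²θ)].
With r = 0.0212 m, L = 0.0937 m, θ = 18.9°: √(L² − r² sin²θ) = 0.093448 m.
v = −0.0212·228.7·0.32392·[1 + 0.0212·0.94609/0.093448] = -1.9076 m/s.
|v| = 1.9076 m/s.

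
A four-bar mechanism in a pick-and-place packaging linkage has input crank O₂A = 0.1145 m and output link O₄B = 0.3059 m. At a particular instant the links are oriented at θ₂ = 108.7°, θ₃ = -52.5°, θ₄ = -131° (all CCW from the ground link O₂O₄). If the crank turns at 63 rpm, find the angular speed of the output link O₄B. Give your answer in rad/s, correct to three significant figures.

ω₂ = 6.597 rad/s (from 63 rpm).
Differentiating the loop-closure r₂e^{iθ₂}+r₃e^{iθ₃}=r₁+r₄e^{iθ₄} gives r₂ω₂e^{iθ₂}+r₃ω₃e^{iθ₃}=r₄ω₄e^{iθ₄}.
Eliminating the other unknown: ω₄ = r₂ω₂ sin(θ₂−θ₃) / [r₄ sin(θ₄−θ₃)].
Numerator sine = +0.32227; denominator sine = -0.97992.
Result = 0.1145·6.597·(+0.32227) / (0.3059·(-0.97992)) = -0.81211 rad/s; magnitude 0.81211 rad/s.

0.812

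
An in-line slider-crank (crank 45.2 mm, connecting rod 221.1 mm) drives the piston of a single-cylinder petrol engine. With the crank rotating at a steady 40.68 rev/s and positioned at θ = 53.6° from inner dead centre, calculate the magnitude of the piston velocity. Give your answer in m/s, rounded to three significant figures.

ω = 2π·40.7 = 255.6 rad/s
For an in-line slider-crank, x = r cosθ + √(L² − r² sin²θ), so v = −rω sinθ·[1 + r cosθ/√(L² − r² sin²θ)].
With r = 0.0452 m, L = 0.2211 m, θ = 53.6°: √(L² − r² sin²θ) = 0.21809 m.
v = −0.0452·255.6·0.80489·[1 + 0.0452·0.59342/0.21809] = -10.443 m/s.
|v| = 10.443 m/s.

10.4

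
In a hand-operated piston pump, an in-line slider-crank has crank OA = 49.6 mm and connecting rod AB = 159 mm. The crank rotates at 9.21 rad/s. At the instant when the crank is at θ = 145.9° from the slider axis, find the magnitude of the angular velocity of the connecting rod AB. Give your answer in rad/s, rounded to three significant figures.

2.42

ω = 9.21 rad/s
The rod makes angle φ with the slider axis where L sinφ = r sinθ; differentiating, L cosφ·φ̇ = r ω cosθ.
L cosφ = √(L² − r² sin²θ) = 0.15655 m.
|ω_rod| = r ω |cosθ| / √(L² − r² sin²θ) = 0.0496·9.21·0.82806/0.15655 = 2.4163 rad/s.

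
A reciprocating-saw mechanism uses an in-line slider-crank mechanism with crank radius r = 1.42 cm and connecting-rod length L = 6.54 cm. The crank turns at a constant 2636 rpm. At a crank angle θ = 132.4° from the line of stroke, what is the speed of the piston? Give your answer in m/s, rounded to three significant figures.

2.47

ω = 2π·2636/60 = 276 rad/s
For an in-line slider-crank, x = r cosθ + √(L² − r² sin²θ), so v = −rω sinθ·[1 + r cosθ/√(L² − r² sin²θ)].
With r = 0.0142 m, L = 0.0654 m, θ = 132.4°: √(L² − r² sin²θ) = 0.064554 m.
v = −0.0142·276·0.73846·[1 + 0.0142·-0.67430/0.064554] = -2.4652 m/s.
|v| = 2.4652 m/s.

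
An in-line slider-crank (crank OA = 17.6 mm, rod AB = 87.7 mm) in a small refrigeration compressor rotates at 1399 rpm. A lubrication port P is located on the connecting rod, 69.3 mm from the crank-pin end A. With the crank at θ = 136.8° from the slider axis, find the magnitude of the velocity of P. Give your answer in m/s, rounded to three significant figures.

1.61

ω = 146.5 rad/s.  Crank-pin speed |V_A| = rω = 2.5785 m/s, perpendicular to OA.
Rod angle: sinφ = −(r/L) sinθ ⇒ φ = -7.896°; ω_rod = −rω cosθ/√(L²−r²sin²θ) = +21.637 rad/s.
V_P = V_A + ω_rod × AP, with AP = 0.0693 m along the rod.
Components: V_Px = −rω sinθ − a·ω_rod·sinφ = -1.5591 m/s;  V_Py = rω cosθ + a·ω_rod·cosφ = -0.39435 m/s.
|V_P| = √(V_Px² + V_Py²) = 1.6082 m/s.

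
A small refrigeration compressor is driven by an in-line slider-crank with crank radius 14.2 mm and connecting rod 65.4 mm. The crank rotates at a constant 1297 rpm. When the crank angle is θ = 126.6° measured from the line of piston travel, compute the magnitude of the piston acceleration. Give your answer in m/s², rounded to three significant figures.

172

ω = 2π·1297/60 = 135.8 rad/s
x(θ) = r cosθ + √(L² − r² sin²θ); with ω constant, a = ω²·d²x/dθ².
d²x/dθ² = −r cosθ − r²(cos2θ)/√u − r⁴ sin²2θ/(4u^{3/2}),  u = L² − r² sin²θ = 0.0041472 m².
Substituting r = 0.0142 m, L = 0.0654 m, θ = 126.6°: d²x/dθ² = +0.0093365 m.
a = ω²·d²x/dθ² = (135.8)²·(+0.0093365) = +172.24 m/s²;  |a| = 172.24 m/s².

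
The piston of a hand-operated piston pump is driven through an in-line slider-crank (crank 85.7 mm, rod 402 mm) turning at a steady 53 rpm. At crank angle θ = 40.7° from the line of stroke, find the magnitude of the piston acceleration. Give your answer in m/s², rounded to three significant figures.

ω = 2π·53/60 = 5.55 rad/s
x(θ) = r cosθ + √(L² − r² sin²θ); with ω constant, a = ω²·d²x/dθ².
d²x/dθ² = −r cosθ − r²(cos2θ)/√u − r⁴ sin²2θ/(4u^{3/2}),  u = L² − r² sin²θ = 0.158481 m².
Substituting r = 0.0857 m, L = 0.402 m, θ = 40.7°: d²x/dθ² = -0.06794 m.
a = ω²·d²x/dθ² = (5.55)²·(-0.06794) = -2.0928 m/s²;  |a| = 2.0928 m/s².

2.09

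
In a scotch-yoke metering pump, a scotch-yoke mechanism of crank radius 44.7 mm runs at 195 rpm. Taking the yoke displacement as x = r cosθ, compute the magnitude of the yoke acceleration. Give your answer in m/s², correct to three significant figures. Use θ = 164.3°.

ω = 20.42 rad/s (from 195 rpm).
x = r cosθ ⇒ ẍ = −rω² cosθ (ω constant).
|a| = rω²|cosθ| = 0.0447·(20.42)²·|cos 164.3°| = 17.944 m/s².

17.9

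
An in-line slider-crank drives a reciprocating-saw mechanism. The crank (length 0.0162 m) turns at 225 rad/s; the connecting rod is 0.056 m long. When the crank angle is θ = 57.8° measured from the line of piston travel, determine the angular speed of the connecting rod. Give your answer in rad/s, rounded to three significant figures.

ω = 225 rad/s
The rod makes angle φ with the slider axis where L sinφ = r sinθ; differentiating, L cosφ·φ̇ = r ω cosθ.
L cosφ = √(L² − r² sin²θ) = 0.054296 m.
|ω_rod| = r ω |cosθ| / √(L² − r² sin²θ) = 0.0162·225·0.53288/0.054296 = 35.773 rad/s.

35.8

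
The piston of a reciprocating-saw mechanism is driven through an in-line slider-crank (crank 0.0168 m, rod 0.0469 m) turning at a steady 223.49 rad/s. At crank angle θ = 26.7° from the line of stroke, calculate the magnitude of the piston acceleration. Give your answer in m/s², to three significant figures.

938

ω = 223.5 rad/s
x(θ) = r cosθ + √(L² − r² sin²θ); with ω constant, a = ω²·d²x/dθ².
d²x/dθ² = −r cosθ − r²(cos2θ)/√u − r⁴ sin²2θ/(4u^{3/2}),  u = L² − r² sin²θ = 0.00214263 m².
Substituting r = 0.0168 m, L = 0.0469 m, θ = 26.7°: d²x/dθ² = -0.018773 m.
a = ω²·d²x/dθ² = (223.5)²·(-0.018773) = -937.69 m/s²;  |a| = 937.69 m/s².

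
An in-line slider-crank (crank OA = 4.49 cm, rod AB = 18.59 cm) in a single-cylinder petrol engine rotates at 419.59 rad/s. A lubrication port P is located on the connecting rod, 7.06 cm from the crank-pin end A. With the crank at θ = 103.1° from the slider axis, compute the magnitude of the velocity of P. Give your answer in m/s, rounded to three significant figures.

ω = 419.6 rad/s.  Crank-pin speed |V_A| = rω = 18.84 m/s, perpendicular to OA.
Rod angle: sinφ = −(r/L) sinθ ⇒ φ = -13.606°; ω_rod = −rω cosθ/√(L²−r²sin²θ) = +23.633 rad/s.
V_P = V_A + ω_rod × AP, with AP = 0.0706 m along the rod.
Components: V_Px = −rω sinθ − a·ω_rod·sinφ = -17.957 m/s;  V_Py = rω cosθ + a·ω_rod·cosφ = -2.6484 m/s.
|V_P| = √(V_Px² + V_Py²) = 18.151 m/s.

18.2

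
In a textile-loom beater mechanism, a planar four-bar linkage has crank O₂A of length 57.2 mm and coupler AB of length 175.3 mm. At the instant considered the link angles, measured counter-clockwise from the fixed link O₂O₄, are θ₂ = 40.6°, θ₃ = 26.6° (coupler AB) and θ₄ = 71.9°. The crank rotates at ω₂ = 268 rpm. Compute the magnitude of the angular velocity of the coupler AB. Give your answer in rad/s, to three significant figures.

ω₂ = 28.06 rad/s (from 268 rpm).
Differentiating the loop-closure r₂e^{iθ₂}+r₃e^{iθ₃}=r₁+r₄e^{iθ₄} gives r₂ω₂e^{iθ₂}+r₃ω₃e^{iθ₃}=r₄ω₄e^{iθ₄}.
Eliminating the other unknown: ω₃ = r₂ω₂ sin(θ₄−θ₂) / [r₃ sin(θ₃−θ₄)].
Numerator sine = +0.51952; denominator sine = -0.71080.
Result = 0.0572·28.06·(+0.51952) / (0.1753·(-0.71080)) = -6.6932 rad/s; magnitude 6.6932 rad/s.

6.69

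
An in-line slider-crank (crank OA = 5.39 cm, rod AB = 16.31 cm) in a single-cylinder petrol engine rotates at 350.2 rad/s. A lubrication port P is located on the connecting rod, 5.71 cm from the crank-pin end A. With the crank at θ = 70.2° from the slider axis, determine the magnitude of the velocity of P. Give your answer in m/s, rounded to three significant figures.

ω = 350.2 rad/s.  Crank-pin speed |V_A| = rω = 18.876 m/s, perpendicular to OA.
Rod angle: sinφ = −(r/L) sinθ ⇒ φ = -18.116°; ω_rod = −rω cosθ/√(L²−r²sin²θ) = -41.247 rad/s.
V_P = V_A + ω_rod × AP, with AP = 0.0571 m along the rod.
Components: V_Px = −rω sinθ − a·ω_rod·sinφ = -18.492 m/s;  V_Py = rω cosθ + a·ω_rod·cosφ = +4.1555 m/s.
|V_P| = √(V_Px² + V_Py²) = 18.953 m/s.

19.0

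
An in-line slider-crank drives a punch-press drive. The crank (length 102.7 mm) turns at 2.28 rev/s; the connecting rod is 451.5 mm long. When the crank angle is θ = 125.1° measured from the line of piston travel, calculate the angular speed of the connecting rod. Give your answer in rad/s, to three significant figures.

1.91

ω = 14.33 rad/s (converted from 2.28 rev/s).
The rod makes angle φ with the slider axis where L sinφ = r sinθ; differentiating, L cosφ·φ̇ = r ω cosθ.
L cosφ = √(L² − r² sin²θ) = 0.44361 m.
|ω_rod| = r ω |cosθ| / √(L² − r² sin²θ) = 0.1027·14.33·0.57501/0.44361 = 1.907 rad/s.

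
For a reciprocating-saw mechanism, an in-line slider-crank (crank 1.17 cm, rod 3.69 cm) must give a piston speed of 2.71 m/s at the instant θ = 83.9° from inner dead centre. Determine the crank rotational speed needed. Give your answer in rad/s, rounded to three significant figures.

For an in-line slider-crank, |v_piston| = rω|sinθ|·[1 + r cosθ/√(L² − r² sin²θ)].
With r = 0.0117 m, L = 0.0369 m, θ = 83.9°: the bracketed kinematic factor |dx/dθ| = 0.012047 m.
ω = v/|dx/dθ| = 2.71/0.012047 = 224.96 rad/s.

225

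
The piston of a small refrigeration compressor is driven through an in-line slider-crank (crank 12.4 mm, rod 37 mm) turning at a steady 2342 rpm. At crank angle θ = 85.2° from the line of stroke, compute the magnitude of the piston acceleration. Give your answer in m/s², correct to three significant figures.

199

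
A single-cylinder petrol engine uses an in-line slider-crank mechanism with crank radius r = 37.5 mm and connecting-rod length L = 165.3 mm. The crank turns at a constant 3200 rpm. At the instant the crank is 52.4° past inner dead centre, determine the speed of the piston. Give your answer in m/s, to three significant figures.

11.4

ω = 2π·3200/60 = 335.1 rad/s
For an in-line slider-crank, x = r cosθ + √(L² − r² sin²θ), so v = −rω sinθ·[1 + r cosθ/√(L² − r² sin²θ)].
With r = 0.0375 m, L = 0.1653 m, θ = 52.4°: √(L² − r² sin²θ) = 0.16261 m.
v = −0.0375·335.1·0.79229·[1 + 0.0375·0.61015/0.16261] = -11.357 m/s.
|v| = 11.357 m/s.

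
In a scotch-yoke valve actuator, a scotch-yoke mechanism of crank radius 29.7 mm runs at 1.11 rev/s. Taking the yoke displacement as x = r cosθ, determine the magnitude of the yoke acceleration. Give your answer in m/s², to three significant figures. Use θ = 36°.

ω = 6.974 rad/s (from 1.11 rev/s).
x = r cosθ ⇒ ẍ = −rω² cosθ (ω constant).
|a| = rω²|cosθ| = 0.0297·(6.974)²·|cos 36°| = 1.1687 m/s².

1.17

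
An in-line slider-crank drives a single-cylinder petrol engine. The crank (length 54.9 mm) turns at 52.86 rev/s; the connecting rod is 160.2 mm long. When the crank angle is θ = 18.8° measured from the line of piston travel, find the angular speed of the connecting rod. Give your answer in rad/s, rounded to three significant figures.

108

ω = 332.1 rad/s (converted from 52.86 rev/s).
The rod makes angle φ with the slider axis where L sinφ = r sinθ; differentiating, L cosφ·φ̇ = r ω cosθ.
L cosφ = √(L² − r² sin²θ) = 0.15922 m.
|ω_rod| = r ω |cosθ| / √(L² − r² sin²θ) = 0.0549·332.1·0.94665/0.15922 = 108.41 rad/s.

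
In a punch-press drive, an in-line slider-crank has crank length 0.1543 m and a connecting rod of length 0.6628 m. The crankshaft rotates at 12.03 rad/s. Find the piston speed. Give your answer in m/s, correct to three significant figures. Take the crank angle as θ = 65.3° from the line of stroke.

1.85

ω = 12.03 rad/s
For an in-line slider-crank, x = r cosθ + √(L² − r² sin²θ), so v = −rω sinθ·[1 + r cosθ/√(L² − r² sin²θ)].
With r = 0.1543 m, L = 0.6628 m, θ = 65.3°: √(L² − r² sin²θ) = 0.64781 m.
v = −0.1543·12.03·0.90851·[1 + 0.1543·0.41787/0.64781] = -1.8542 m/s.
|v| = 1.8542 m/s.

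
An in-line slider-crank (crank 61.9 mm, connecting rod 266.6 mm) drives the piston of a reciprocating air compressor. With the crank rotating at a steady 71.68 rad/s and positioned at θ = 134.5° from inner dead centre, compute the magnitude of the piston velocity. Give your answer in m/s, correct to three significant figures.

2.64

ω = 71.68 rad/s
For an in-line slider-crank, x = r cosθ + √(L² − r² sin²θ), so v = −rω sinθ·[1 + r cosθ/√(L² − r² sin²θ)].
With r = 0.0619 m, L = 0.2666 m, θ = 134.5°: √(L² − r² sin²θ) = 0.26292 m.
v = −0.0619·71.68·0.71325·[1 + 0.0619·-0.70091/0.26292] = -2.6425 m/s.
|v| = 2.6425 m/s.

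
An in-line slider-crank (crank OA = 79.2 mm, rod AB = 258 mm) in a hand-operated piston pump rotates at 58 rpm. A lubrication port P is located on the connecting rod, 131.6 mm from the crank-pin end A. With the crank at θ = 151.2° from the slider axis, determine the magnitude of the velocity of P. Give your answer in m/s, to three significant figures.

0.287

ω = 6.074 rad/s.  Crank-pin speed |V_A| = rω = 0.48104 m/s, perpendicular to OA.
Rod angle: sinφ = −(r/L) sinθ ⇒ φ = -8.505°; ω_rod = −rω cosθ/√(L²−r²sin²θ) = +1.652 rad/s.
V_P = V_A + ω_rod × AP, with AP = 0.1316 m along the rod.
Components: V_Px = −rω sinθ − a·ω_rod·sinφ = -0.19959 m/s;  V_Py = rω cosθ + a·ω_rod·cosφ = -0.20652 m/s.
|V_P| = √(V_Px² + V_Py²) = 0.28721 m/s.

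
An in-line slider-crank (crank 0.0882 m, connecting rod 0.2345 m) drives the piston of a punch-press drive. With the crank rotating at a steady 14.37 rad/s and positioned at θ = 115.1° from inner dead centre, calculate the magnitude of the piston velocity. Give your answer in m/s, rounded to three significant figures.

ω = 14.37 rad/s
For an in-line slider-crank, x = r cosθ + √(L² − r² sin²θ), so v = −rω sinθ·[1 + r cosθ/√(L² − r² sin²θ)].
With r = 0.0882 m, L = 0.2345 m, θ = 115.1°: √(L² − r² sin²θ) = 0.22048 m.
v = −0.0882·14.37·0.90557·[1 + 0.0882·-0.42420/0.22048] = -0.95298 m/s.
|v| = 0.95298 m/s.

0.953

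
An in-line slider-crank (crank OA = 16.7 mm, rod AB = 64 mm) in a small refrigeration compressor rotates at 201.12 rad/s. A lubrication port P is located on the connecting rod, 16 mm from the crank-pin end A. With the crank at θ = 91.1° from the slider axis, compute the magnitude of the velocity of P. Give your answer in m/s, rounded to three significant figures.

ω = 201.1 rad/s.  Crank-pin speed |V_A| = rω = 3.3587 m/s, perpendicular to OA.
Rod angle: sinφ = −(r/L) sinθ ⇒ φ = -15.123°; ω_rod = −rω cosθ/√(L²−r²sin²θ) = +1.0436 rad/s.
V_P = V_A + ω_rod × AP, with AP = 0.016 m along the rod.
Components: V_Px = −rω sinθ − a·ω_rod·sinφ = -3.3537 m/s;  V_Py = rω cosθ + a·ω_rod·cosφ = -0.048359 m/s.
|V_P| = √(V_Px² + V_Py²) = 3.3541 m/s.

3.35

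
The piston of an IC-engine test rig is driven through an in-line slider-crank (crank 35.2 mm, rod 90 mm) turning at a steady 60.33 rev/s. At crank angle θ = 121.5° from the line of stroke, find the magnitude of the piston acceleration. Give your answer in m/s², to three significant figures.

ω = 2π·60.3 = 379.1 rad/s
x(θ) = r cosθ + √(L² − r² sin²θ); with ω constant, a = ω²·d²x/dθ².
d²x/dθ² = −r cosθ − r²(cos2θ)/√u − r⁴ sin²2θ/(4u^{3/2}),  u = L² − r² sin²θ = 0.00719922 m².
Substituting r = 0.0352 m, L = 0.09 m, θ = 121.5°: d²x/dθ² = +0.024523 m.
a = ω²·d²x/dθ² = (379.1)²·(+0.024523) = +3523.7 m/s²;  |a| = 3523.7 m/s².

3520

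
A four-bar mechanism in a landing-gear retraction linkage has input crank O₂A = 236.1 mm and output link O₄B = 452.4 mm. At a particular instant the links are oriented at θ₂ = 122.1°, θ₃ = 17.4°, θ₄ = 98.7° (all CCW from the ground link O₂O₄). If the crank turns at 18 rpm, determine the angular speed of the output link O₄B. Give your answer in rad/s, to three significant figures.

0.963

ω₂ = 1.885 rad/s (from 18 rpm).
Differentiating the loop-closure r₂e^{iθ₂}+r₃e^{iθ₃}=r₁+r₄e^{iθ₄} gives r₂ω₂e^{iθ₂}+r₃ω₃e^{iθ₃}=r₄ω₄e^{iθ₄}.
Eliminating the other unknown: ω₄ = r₂ω₂ sin(θ₂−θ₃) / [r₄ sin(θ₄−θ₃)].
Numerator sine = +0.96727; denominator sine = +0.98849.
Result = 0.2361·1.885·(+0.96727) / (0.4524·(+0.98849)) = +0.9626 rad/s; magnitude 0.9626 rad/s.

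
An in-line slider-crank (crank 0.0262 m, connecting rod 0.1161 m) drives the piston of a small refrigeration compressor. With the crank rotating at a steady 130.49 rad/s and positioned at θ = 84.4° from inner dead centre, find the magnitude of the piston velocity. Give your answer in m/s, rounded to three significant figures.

3.48

ω = 130.5 rad/s
For an in-line slider-crank, x = r cosθ + √(L² − r² sin²θ), so v = −rω sinθ·[1 + r cosθ/√(L² − r² sin²θ)].
With r = 0.0262 m, L = 0.1161 m, θ = 84.4°: √(L² − r² sin²θ) = 0.11313 m.
v = −0.0262·130.5·0.99523·[1 + 0.0262·0.09758/0.11313] = -3.4794 m/s.
|v| = 3.4794 m/s.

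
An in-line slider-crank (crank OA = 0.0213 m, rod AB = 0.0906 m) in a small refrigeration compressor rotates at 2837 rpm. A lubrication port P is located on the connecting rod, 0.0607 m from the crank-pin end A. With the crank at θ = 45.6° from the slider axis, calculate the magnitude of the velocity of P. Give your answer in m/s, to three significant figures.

ω = 297.1 rad/s.  Crank-pin speed |V_A| = rω = 6.328 m/s, perpendicular to OA.
Rod angle: sinφ = −(r/L) sinθ ⇒ φ = -9.670°; ω_rod = −rω cosθ/√(L²−r²sin²θ) = -49.573 rad/s.
V_P = V_A + ω_rod × AP, with AP = 0.0607 m along the rod.
Components: V_Px = −rω sinθ − a·ω_rod·sinφ = -5.0266 m/s;  V_Py = rω cosθ + a·ω_rod·cosφ = +1.4612 m/s.
|V_P| = √(V_Px² + V_Py²) = 5.2347 m/s.

5.23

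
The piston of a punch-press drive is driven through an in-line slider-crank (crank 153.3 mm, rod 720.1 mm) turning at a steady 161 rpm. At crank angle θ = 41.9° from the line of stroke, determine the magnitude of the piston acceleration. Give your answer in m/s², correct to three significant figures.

33.6

ω = 2π·161/60 = 16.86 rad/s
x(θ) = r cosθ + √(L² − r² sin²θ); with ω constant, a = ω²·d²x/dθ².
d²x/dθ² = −r cosθ − r²(cos2θ)/√u − r⁴ sin²2θ/(4u^{3/2}),  u = L² − r² sin²θ = 0.508063 m².
Substituting r = 0.1533 m, L = 0.7201 m, θ = 41.9°: d²x/dθ² = -0.11804 m.
a = ω²·d²x/dθ² = (16.86)²·(-0.11804) = -33.554 m/s²;  |a| = 33.554 m/s².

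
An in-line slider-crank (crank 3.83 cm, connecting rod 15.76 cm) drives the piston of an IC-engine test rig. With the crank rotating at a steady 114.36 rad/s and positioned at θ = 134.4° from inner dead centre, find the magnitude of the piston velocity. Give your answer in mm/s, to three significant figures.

2590

ω = 114.4 rad/s
For an in-line slider-crank, x = r cosθ + √(L² − r² sin²θ), so v = −rω sinθ·[1 + r cosθ/√(L² − r² sin²θ)].
With r = 0.0383 m, L = 0.1576 m, θ = 134.4°: √(L² − r² sin²θ) = 0.15521 m.
v = −0.0383·114.4·0.71447·[1 + 0.0383·-0.69966/0.15521] = -2.5891 m/s.
|v| = 2.5891 m/s = 2589.1 mm/s.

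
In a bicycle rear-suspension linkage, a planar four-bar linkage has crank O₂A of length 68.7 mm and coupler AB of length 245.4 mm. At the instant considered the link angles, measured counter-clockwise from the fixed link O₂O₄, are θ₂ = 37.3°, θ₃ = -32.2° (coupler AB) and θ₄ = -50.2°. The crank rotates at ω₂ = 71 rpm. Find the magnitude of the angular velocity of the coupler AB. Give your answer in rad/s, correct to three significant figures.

ω₂ = 7.435 rad/s (from 71 rpm).
Differentiating the loop-closure r₂e^{iθ₂}+r₃e^{iθ₃}=r₁+r₄e^{iθ₄} gives r₂ω₂e^{iθ₂}+r₃ω₃e^{iθ₃}=r₄ω₄e^{iθ₄}.
Eliminating the other unknown: ω₃ = r₂ω₂ sin(θ₄−θ₂) / [r₃ sin(θ₃−θ₄)].
Numerator sine = -0.99905; denominator sine = +0.30902.
Result = 0.0687·7.435·(-0.99905) / (0.2454·(+0.30902)) = -6.7294 rad/s; magnitude 6.7294 rad/s.

6.73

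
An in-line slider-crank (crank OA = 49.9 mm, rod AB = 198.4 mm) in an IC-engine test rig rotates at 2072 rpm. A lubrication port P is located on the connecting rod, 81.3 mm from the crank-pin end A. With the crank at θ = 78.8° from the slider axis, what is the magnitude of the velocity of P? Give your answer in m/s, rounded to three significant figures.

10.9

ω = 217 rad/s.  Crank-pin speed |V_A| = rω = 10.827 m/s, perpendicular to OA.
Rod angle: sinφ = −(r/L) sinθ ⇒ φ = -14.284°; ω_rod = −rω cosθ/√(L²−r²sin²θ) = -10.938 rad/s.
V_P = V_A + ω_rod × AP, with AP = 0.0813 m along the rod.
Components: V_Px = −rω sinθ − a·ω_rod·sinφ = -10.84 m/s;  V_Py = rω cosθ + a·ω_rod·cosφ = +1.2413 m/s.
|V_P| = √(V_Px² + V_Py²) = 10.911 m/s.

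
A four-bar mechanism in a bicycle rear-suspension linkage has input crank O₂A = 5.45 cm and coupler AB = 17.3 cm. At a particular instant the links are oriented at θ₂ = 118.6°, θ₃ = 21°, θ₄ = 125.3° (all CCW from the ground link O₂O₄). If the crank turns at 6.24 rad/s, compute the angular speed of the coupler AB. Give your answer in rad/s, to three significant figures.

ω₂ = 6.24 rad/s
Differentiating the loop-closure r₂e^{iθ₂}+r₃e^{iθ₃}=r₁+r₄e^{iθ₄} gives r₂ω₂e^{iθ₂}+r₃ω₃e^{iθ₃}=r₄ω₄e^{iθ₄}.
Eliminating the other unknown: ω₃ = r₂ω₂ sin(θ₄−θ₂) / [r₃ sin(θ₃−θ₄)].
Numerator sine = +0.11667; denominator sine = -0.96902.
Result = 0.0545·6.24·(+0.11667) / (0.173·(-0.96902)) = -0.23668 rad/s; magnitude 0.23668 rad/s.

0.237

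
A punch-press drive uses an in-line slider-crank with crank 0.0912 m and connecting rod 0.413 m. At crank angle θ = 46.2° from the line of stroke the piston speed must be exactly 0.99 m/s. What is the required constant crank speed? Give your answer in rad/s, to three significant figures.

13.0

For an in-line slider-crank, |v_piston| = rω|sinθ|·[1 + r cosθ/√(L² − r² sin²θ)].
With r = 0.0912 m, L = 0.413 m, θ = 46.2°: the bracketed kinematic factor |dx/dθ| = 0.076016 m.
ω = v/|dx/dθ| = 0.99/0.076016 = 13.024 rad/s.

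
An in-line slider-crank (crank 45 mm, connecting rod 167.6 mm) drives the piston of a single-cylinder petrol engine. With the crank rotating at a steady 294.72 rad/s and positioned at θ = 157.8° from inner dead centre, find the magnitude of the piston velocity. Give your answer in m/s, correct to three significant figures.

3.76

ω = 294.7 rad/s
For an in-line slider-crank, x = r cosθ + √(L² − r² sin²θ), so v = −rω sinθ·[1 + r cosθ/√(L² − r² sin²θ)].
With r = 0.045 m, L = 0.1676 m, θ = 157.8°: √(L² − r² sin²θ) = 0.16674 m.
v = −0.045·294.7·0.37784·[1 + 0.045·-0.92587/0.16674] = -3.7589 m/s.
|v| = 3.7589 m/s.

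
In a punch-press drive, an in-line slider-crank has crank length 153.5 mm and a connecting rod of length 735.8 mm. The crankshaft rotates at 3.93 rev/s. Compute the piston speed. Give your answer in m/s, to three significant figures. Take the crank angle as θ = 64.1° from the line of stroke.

ω = 2π·3.93 = 24.69 rad/s
For an in-line slider-crank, x = r cosθ + √(L² − r² sin²θ), so v = −rω sinθ·[1 + r cosθ/√(L² − r² sin²θ)].
With r = 0.1535 m, L = 0.7358 m, θ = 64.1°: √(L² − r² sin²θ) = 0.72273 m.
v = −0.1535·24.69·0.89956·[1 + 0.1535·0.43680/0.72273] = -3.726 m/s.
|v| = 3.726 m/s.

3.73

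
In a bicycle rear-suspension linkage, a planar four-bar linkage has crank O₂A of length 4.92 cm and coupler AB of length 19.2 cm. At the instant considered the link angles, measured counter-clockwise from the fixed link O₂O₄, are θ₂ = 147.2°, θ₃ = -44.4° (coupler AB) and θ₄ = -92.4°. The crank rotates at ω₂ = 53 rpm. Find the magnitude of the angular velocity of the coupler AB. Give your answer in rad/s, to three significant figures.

1.65

ω₂ = 5.55 rad/s (from 53 rpm).
Differentiating the loop-closure r₂e^{iθ₂}+r₃e^{iθ₃}=r₁+r₄e^{iθ₄} gives r₂ω₂e^{iθ₂}+r₃ω₃e^{iθ₃}=r₄ω₄e^{iθ₄}.
Eliminating the other unknown: ω₃ = r₂ω₂ sin(θ₄−θ₂) / [r₃ sin(θ₃−θ₄)].
Numerator sine = +0.86251; denominator sine = +0.74314.
Result = 0.0492·5.55·(+0.86251) / (0.192·(+0.74314)) = +1.6507 rad/s; magnitude 1.6507 rad/s.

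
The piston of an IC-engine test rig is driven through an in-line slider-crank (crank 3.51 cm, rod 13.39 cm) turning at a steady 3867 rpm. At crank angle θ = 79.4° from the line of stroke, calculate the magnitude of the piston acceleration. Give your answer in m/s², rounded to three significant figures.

ω = 2π·3867/60 = 405 rad/s
x(θ) = r cosθ + √(L² − r² sin²θ); with ω constant, a = ω²·d²x/dθ².
d²x/dθ² = −r cosθ − r²(cos2θ)/√u − r⁴ sin²2θ/(4u^{3/2}),  u = L² − r² sin²θ = 0.0167389 m².
Substituting r = 0.0351 m, L = 0.1339 m, θ = 79.4°: d²x/dθ² = +0.0023984 m.
a = ω²·d²x/dθ² = (405)²·(+0.0023984) = +393.31 m/s²;  |a| = 393.31 m/s².

393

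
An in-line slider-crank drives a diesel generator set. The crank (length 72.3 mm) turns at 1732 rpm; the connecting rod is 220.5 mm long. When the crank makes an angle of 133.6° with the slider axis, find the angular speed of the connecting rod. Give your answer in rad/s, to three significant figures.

ω = 181.4 rad/s (converted from 1732 rpm).
The rod makes angle φ with the slider axis where L sinφ = r sinθ; differentiating, L cosφ·φ̇ = r ω cosθ.
L cosφ = √(L² − r² sin²θ) = 0.21419 m.
|ω_rod| = r ω |cosθ| / √(L² − r² sin²θ) = 0.0723·181.4·0.68962/0.21419 = 42.22 rad/s.

42.2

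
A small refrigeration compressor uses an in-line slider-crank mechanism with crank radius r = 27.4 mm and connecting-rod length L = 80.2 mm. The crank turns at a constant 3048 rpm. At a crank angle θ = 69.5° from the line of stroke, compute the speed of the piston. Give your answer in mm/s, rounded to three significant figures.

9230

ω = 2π·3048/60 = 319.2 rad/s
For an in-line slider-crank, x = r cosθ + √(L² − r² sin²θ), so v = −rω sinθ·[1 + r cosθ/√(L² − r² sin²θ)].
With r = 0.0274 m, L = 0.0802 m, θ = 69.5°: √(L² − r² sin²θ) = 0.075983 m.
v = −0.0274·319.2·0.93667·[1 + 0.0274·0.35021/0.075983] = -9.2264 m/s.
|v| = 9.2264 m/s = 9226.4 mm/s.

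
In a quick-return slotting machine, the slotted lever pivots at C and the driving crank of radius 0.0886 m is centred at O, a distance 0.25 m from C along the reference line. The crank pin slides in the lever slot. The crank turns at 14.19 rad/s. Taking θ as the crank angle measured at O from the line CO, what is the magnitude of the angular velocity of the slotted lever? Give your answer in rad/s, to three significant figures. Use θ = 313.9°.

ω = 14.19 rad/s
Crank pin A relative to C: A = (d + r cosθ, r sinθ); lever angle φ = atan2(r sinθ, d + r cosθ).
Differentiating tanφ: φ̇ = rω(d cosθ + r)/(d² + r² + 2dr cosθ).
d² + r² + 2dr cosθ = |CA|² = 0.101068 m²;  d cosθ + r = +0.26195 m.
|ω_lever| = |0.0886·14.19·+0.26195| / 0.101068 = 3.2585 rad/s.

3.26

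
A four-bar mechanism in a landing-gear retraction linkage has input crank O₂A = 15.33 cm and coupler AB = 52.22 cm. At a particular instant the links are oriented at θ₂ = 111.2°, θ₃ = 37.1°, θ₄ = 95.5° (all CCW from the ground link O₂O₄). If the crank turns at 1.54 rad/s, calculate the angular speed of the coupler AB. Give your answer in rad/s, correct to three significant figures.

0.144

ω₂ = 1.54 rad/s
Differentiating the loop-closure r₂e^{iθ₂}+r₃e^{iθ₃}=r₁+r₄e^{iθ₄} gives r₂ω₂e^{iθ₂}+r₃ω₃e^{iθ₃}=r₄ω₄e^{iθ₄}.
Eliminating the other unknown: ω₃ = r₂ω₂ sin(θ₄−θ₂) / [r₃ sin(θ₃−θ₄)].
Numerator sine = -0.27060; denominator sine = -0.85173.
Result = 0.1533·1.54·(-0.27060) / (0.5222·(-0.85173)) = +0.14363 rad/s; magnitude 0.14363 rad/s.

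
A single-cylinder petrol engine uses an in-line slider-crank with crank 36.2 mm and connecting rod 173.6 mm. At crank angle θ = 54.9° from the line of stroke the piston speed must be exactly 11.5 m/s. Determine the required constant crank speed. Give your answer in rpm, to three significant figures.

3310

For an in-line slider-crank, |v_piston| = rω|sinθ|·[1 + r cosθ/√(L² − r² sin²θ)].
With r = 0.0362 m, L = 0.1736 m, θ = 54.9°: the bracketed kinematic factor |dx/dθ| = 0.033221 m.
ω = v/|dx/dθ| = 11.5/0.033221 = 346.17 rad/s.
N = 60ω/(2π) = 3305.6 rpm.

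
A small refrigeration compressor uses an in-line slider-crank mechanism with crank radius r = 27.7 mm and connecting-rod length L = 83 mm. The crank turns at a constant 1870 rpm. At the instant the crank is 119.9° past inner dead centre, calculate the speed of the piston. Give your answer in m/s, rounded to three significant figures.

3.89

ω = 2π·1870/60 = 195.8 rad/s
For an in-line slider-crank, x = r cosθ + √(L² − r² sin²θ), so v = −rω sinθ·[1 + r cosθ/√(L² − r² sin²θ)].
With r = 0.0277 m, L = 0.083 m, θ = 119.9°: √(L² − r² sin²θ) = 0.07945 m.
v = −0.0277·195.8·0.86690·[1 + 0.0277·-0.49849/0.07945] = -3.8851 m/s.
|v| = 3.8851 m/s.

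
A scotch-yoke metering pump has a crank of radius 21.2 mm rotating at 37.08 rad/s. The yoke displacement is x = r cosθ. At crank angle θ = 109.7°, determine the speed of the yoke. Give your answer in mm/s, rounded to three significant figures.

ω = 37.08 rad/s
x = r cosθ ⇒ ẋ = −rω sinθ.
|v| = rω|sinθ| = 0.0212·37.08·|sin 109.7°| = 0.74009 m/s = 740.09 mm/s.

740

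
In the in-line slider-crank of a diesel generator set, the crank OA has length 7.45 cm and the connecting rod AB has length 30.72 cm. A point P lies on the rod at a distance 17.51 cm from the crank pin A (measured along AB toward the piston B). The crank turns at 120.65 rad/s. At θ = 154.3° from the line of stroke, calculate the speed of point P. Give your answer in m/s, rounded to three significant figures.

4.87

ω = 120.7 rad/s.  Crank-pin speed |V_A| = rω = 8.9884 m/s, perpendicular to OA.
Rod angle: sinφ = −(r/L) sinθ ⇒ φ = -6.037°; ω_rod = −rω cosθ/√(L²−r²sin²θ) = +26.512 rad/s.
V_P = V_A + ω_rod × AP, with AP = 0.1751 m along the rod.
Components: V_Px = −rω sinθ − a·ω_rod·sinφ = -3.4097 m/s;  V_Py = rω cosθ + a·ω_rod·cosφ = -3.4828 m/s.
|V_P| = √(V_Px² + V_Py²) = 4.874 m/s.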